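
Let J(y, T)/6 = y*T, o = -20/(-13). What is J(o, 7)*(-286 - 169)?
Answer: -29400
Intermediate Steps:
o = 20/13 (o = -20*(-1/13) = 20/13 ≈ 1.5385)
J(y, T) = 6*T*y (J(y, T) = 6*(y*T) = 6*(T*y) = 6*T*y)
J(o, 7)*(-286 - 169) = (6*7*(20/13))*(-286 - 169) = (840/13)*(-455) = -29400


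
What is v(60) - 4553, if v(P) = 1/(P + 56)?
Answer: -528147/116 ≈ -4553.0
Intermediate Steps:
v(P) = 1/(56 + P)
v(60) - 4553 = 1/(56 + 60) - 4553 = 1/116 - 4553 = -528147/116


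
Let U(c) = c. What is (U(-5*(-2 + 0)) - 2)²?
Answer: 64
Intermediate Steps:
(U(-5*(-2 + 0)) - 2)² = (-5*(-2 + 0) - 2)² = (-5*(-2) - 2)² = (10 - 2)² = 8² = 64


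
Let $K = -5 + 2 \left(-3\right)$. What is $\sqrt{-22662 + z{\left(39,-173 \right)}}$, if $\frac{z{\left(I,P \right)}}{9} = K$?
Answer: $9 i \sqrt{281} \approx 150.87 i$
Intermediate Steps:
$K = -11$ ($K = -5 - 6 = -11$)
$z{\left(I,P \right)} = -99$ ($z{\left(I,P \right)} = 9 \left(-11\right) = -99$)
$\sqrt{-22662 + z{\left(39,-173 \right)}} = \sqrt{-22662 - 99} = \sqrt{-22761} = 9 i \sqrt{281}$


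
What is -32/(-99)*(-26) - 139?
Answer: -14593/99 ≈ -147.40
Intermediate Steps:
-32/(-99)*(-26) - 139 = -32*(-1/99)*(-26) - 139 = (32/99)*(-26) - 139 = -832/99 - 139 = -14593/99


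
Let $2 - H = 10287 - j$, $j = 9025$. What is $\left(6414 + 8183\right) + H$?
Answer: $13337$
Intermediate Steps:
$H = -1260$ ($H = 2 - \left(10287 - 9025\right) = 2 - 1262 = -1260$)
$\left(6414 + 8183\right) + H = \left(6414 + 8183\right) - 1260 = 14597 - 1260 = 13337$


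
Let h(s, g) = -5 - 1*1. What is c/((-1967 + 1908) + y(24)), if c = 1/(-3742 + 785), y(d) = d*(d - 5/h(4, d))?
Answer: -1/1587909 ≈ -6.2976e-7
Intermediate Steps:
h(s, g) = -6 (h(s, g) = -5 - 1 = -6)
y(d) = d*(5/6 + d) (y(d) = d*(d - 5/(-6)) = d*(d - 5*(-1/6)) = d*(d + 5/6) = d*(5/6 + d))
c = -1/2957 (c = 1/(-2957) = -1/2957 ≈ -0.00033818)
c/((-1967 + 1908) + y(24)) = -1/(2957*((-1967 + 1908) + (1/6)*24*(5 + 6*24))) = -1/(2957*(-59 + (1/6)*24*(5 + 144))) = -1/(2957*(-59 + (1/6)*24*149)) = -1/(2957*(-59 + 596)) = -1/2957/537 = -1/2957*1/537 = -1/1587909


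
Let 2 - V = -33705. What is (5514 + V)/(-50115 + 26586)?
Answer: -39221/23529 ≈ -1.6669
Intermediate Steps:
V = 33707 (V = 2 - 1*(-33705) = 2 + 33705 = 33707)
(5514 + V)/(-50115 + 26586) = (5514 + 33707)/(-50115 + 26586) = 39221/(-23529) = 39221*(-1/23529) = -39221/23529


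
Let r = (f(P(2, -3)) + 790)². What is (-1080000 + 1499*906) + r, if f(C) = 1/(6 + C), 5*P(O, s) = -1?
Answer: 758974279/841 ≈ 9.0247e+5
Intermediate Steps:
P(O, s) = -⅕ (P(O, s) = (⅕)*(-1) = -⅕)
r = 525097225/841 (r = (1/(6 - ⅕) + 790)² = (1/(29/5) + 790)² = (5/29 + 790)² = (22915/29)² = 525097225/841 ≈ 6.2437e+5)
(-1080000 + 1499*906) + r = (-1080000 + 1499*906) + 525097225/841 = (-1080000 + 1358094) + 525097225/841 = 278094 + 525097225/841 = 758974279/841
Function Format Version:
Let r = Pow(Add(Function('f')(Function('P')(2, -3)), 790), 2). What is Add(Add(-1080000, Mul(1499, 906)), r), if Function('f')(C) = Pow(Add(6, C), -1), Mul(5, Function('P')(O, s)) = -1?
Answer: Rational(758974279, 841) ≈ 9.0247e+5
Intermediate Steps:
Function('P')(O, s) = Rational(-1, 5) (Function('P')(O, s) = Mul(Rational(1, 5), -1) = Rational(-1, 5))
r = Rational(525097225, 841) (r = Pow(Add(Pow(Add(6, Rational(-1, 5)), -1), 790), 2) = Pow(Add(Pow(Rational(29, 5), -1), 790), 2) = Pow(Add(Rational(5, 29), 790), 2) = Pow(Rational(22915, 29), 2) = Rational(525097225, 841) ≈ 6.2437e+5)
Add(Add(-1080000, Mul(1499, 906)), r) = Add(Add(-1080000, Mul(1499, 906)), Rational(525097225, 841)) = Add(Add(-1080000, 1358094), Rational(525097225, 841)) = Add(278094, Rational(525097225, 841)) = Rational(758974279, 841)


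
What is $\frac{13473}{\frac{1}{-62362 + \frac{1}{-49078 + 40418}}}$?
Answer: $- \frac{7276159950633}{8660} \approx -8.402 \cdot 10^{8}$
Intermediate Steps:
$\frac{13473}{\frac{1}{-62362 + \frac{1}{-49078 + 40418}}} = \frac{13473}{\frac{1}{-62362 + \frac{1}{-8660}}} = \frac{13473}{\frac{1}{-62362 - \frac{1}{8660}}} = \frac{13473}{\frac{1}{- \frac{540054921}{8660}}} = \frac{13473}{- \frac{8660}{540054921}} = 13473 \left(- \frac{540054921}{8660}\right) = - \frac{7276159950633}{8660}$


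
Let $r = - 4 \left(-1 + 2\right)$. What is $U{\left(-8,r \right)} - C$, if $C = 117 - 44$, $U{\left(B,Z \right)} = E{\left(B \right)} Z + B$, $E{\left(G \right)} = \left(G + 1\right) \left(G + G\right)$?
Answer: $-529$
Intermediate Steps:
$E{\left(G \right)} = 2 G \left(1 + G\right)$ ($E{\left(G \right)} = \left(1 + G\right) 2 G = 2 G \left(1 + G\right)$)
$r = -4$ ($r = \left(-4\right) 1 = -4$)
$U{\left(B,Z \right)} = B + 2 B Z \left(1 + B\right)$ ($U{\left(B,Z \right)} = 2 B \left(1 + B\right) Z + B = 2 B Z \left(1 + B\right) + B = B + 2 B Z \left(1 + B\right)$)
$C = 73$
$U{\left(-8,r \right)} - C = - 8 \left(1 + 2 \left(-4\right) \left(1 - 8\right)\right) - 73 = - 8 \left(1 + 2 \left(-4\right) \left(-7\right)\right) - 73 = - 8 \left(1 + 56\right) - 73 = \left(-8\right) 57 - 73 = -456 - 73 = -529$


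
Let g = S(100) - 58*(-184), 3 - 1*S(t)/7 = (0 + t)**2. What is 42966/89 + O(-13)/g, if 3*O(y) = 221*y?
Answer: 7644809383/15834969 ≈ 482.78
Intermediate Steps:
S(t) = 21 - 7*t**2 (S(t) = 21 - 7*(0 + t)**2 = 21 - 7*t**2)
O(y) = 221*y/3 (O(y) = (221*y)/3 = 221*y/3)
g = -59307 (g = (21 - 7*100**2) - 58*(-184) = (21 - 7*10000) - 1*(-10672) = (21 - 70000) + 10672 = -69979 + 10672 = -59307)
42966/89 + O(-13)/g = 42966/89 + ((221/3)*(-13))/(-59307) = 42966*(1/89) - 2873/3*(-1/59307) = 42966/89 + 2873/177921 = 7644809383/15834969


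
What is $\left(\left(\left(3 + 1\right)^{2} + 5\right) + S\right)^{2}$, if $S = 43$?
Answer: $4096$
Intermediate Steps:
$\left(\left(\left(3 + 1\right)^{2} + 5\right) + S\right)^{2} = \left(\left(\left(3 + 1\right)^{2} + 5\right) + 43\right)^{2} = \left(\left(4^{2} + 5\right) + 43\right)^{2} = \left(\left(16 + 5\right) + 43\right)^{2} = \left(21 + 43\right)^{2} = 64^{2} = 4096$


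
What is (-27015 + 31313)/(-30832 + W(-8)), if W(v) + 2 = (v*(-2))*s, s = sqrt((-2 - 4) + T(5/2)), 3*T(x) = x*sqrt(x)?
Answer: -4298/(30834 - 16*I*sqrt(6 - 5*sqrt(10)/12)) ≈ -0.13939 - 0.00015652*I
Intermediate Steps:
T(x) = x**(3/2)/3 (T(x) = (x*sqrt(x))/3 = x**(3/2)/3)
s = sqrt(-6 + 5*sqrt(10)/12) (s = sqrt((-2 - 4) + (5/2)**(3/2)/3) = sqrt(-6 + (5*(1/2))**(3/2)/3) = sqrt(-6 + (5/2)**(3/2)/3) = sqrt(-6 + (5*sqrt(10)/4)/3) = sqrt(-6 + 5*sqrt(10)/12) ≈ 2.1639*I)
W(v) = -2 - v*sqrt(-216 + 15*sqrt(10))/3 (W(v) = -2 + (v*(-2))*(sqrt(-216 + 15*sqrt(10))/6) = -2 + (-2*v)*(sqrt(-216 + 15*sqrt(10))/6) = -2 - v*sqrt(-216 + 15*sqrt(10))/3)
(-27015 + 31313)/(-30832 + W(-8)) = (-27015 + 31313)/(-30832 + (-2 - 1/3*I*(-8)*sqrt(216 - 15*sqrt(10)))) = 4298/(-30832 + (-2 + 8*I*sqrt(216 - 15*sqrt(10))/3)) = 4298/(-30834 + 8*I*sqrt(216 - 15*sqrt(10))/3)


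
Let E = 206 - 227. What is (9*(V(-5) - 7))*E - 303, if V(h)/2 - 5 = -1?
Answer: -492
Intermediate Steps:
V(h) = 8 (V(h) = 10 + 2*(-1) = 10 - 2 = 8)
E = -21
(9*(V(-5) - 7))*E - 303 = (9*(8 - 7))*(-21) - 303 = (9*1)*(-21) - 303 = 9*(-21) - 303 = -189 - 303 = -492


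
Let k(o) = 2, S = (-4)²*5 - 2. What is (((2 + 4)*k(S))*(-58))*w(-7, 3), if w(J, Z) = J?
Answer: 4872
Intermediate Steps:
S = 78 (S = 16*5 - 2 = 80 - 2 = 78)
(((2 + 4)*k(S))*(-58))*w(-7, 3) = (((2 + 4)*2)*(-58))*(-7) = ((6*2)*(-58))*(-7) = (12*(-58))*(-7) = -696*(-7) = 4872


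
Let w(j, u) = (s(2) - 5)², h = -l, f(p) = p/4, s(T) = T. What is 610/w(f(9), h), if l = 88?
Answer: 610/9 ≈ 67.778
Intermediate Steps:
f(p) = p/4 (f(p) = p*(¼) = p/4)
h = -88 (h = -1*88 = -88)
w(j, u) = 9 (w(j, u) = (2 - 5)² = (-3)² = 9)
610/w(f(9), h) = 610/9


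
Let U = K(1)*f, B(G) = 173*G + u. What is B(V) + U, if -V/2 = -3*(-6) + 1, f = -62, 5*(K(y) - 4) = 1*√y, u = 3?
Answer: -34157/5 ≈ -6831.4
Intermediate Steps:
K(y) = 4 + √y/5 (K(y) = 4 + (1*√y)/5 = 4 + √y/5)
V = -38 (V = -2*(-3*(-6) + 1) = -2*(18 + 1) = -2*19 = -38)
B(G) = 3 + 173*G (B(G) = 173*G + 3 = 3 + 173*G)
U = -1302/5 (U = (4 + √1/5)*(-62) = (4 + (⅕)*1)*(-62) = (4 + ⅕)*(-62) = (21/5)*(-62) = -1302/5 ≈ -260.40)
B(V) + U = (3 + 173*(-38)) - 1302/5 = (3 - 6574) - 1302/5 = -6571 - 1302/5 = -34157/5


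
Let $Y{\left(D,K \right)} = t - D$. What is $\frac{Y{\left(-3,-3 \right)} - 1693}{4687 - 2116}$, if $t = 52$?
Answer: $- \frac{546}{857} \approx -0.63711$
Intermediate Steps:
$Y{\left(D,K \right)} = 52 - D$
$\frac{Y{\left(-3,-3 \right)} - 1693}{4687 - 2116} = \frac{\left(52 - -3\right) - 1693}{4687 - 2116} = \frac{\left(52 + 3\right) - 1693}{2571} = \left(55 - 1693\right) \frac{1}{2571} = \left(-1638\right) \frac{1}{2571} = - \frac{546}{857}$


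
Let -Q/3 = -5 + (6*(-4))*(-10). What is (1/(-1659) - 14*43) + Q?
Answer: -2168314/1659 ≈ -1307.0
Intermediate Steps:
Q = -705 (Q = -3*(-5 + (6*(-4))*(-10)) = -3*(-5 - 24*(-10)) = -3*(-5 + 240) = -3*235 = -705)
(1/(-1659) - 14*43) + Q = (1/(-1659) - 14*43) - 705 = (-1/1659 - 602) - 705 = -998719/1659 - 705 = -2168314/1659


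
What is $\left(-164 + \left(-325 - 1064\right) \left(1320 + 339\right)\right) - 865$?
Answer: $-2305380$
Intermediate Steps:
$\left(-164 + \left(-325 - 1064\right) \left(1320 + 339\right)\right) - 865 = \left(-164 - 2304351\right) - 865 = -2304515 - 865 = -2305380$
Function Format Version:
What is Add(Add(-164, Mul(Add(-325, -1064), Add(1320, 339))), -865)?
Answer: -2305380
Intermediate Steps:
Add(Add(-164, Mul(Add(-325, -1064), Add(1320, 339))), -865) = Add(Add(-164, Mul(-1389, 1659)), -865) = Add(Add(-164, -2304351), -865) = Add(-2304515, -865) = -2305380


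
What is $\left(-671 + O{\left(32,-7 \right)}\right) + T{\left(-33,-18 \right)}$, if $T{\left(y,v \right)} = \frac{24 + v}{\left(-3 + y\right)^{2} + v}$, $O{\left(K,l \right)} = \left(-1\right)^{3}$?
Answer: $- \frac{143135}{213} \approx -672.0$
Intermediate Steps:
$O{\left(K,l \right)} = -1$
$T{\left(y,v \right)} = \frac{24 + v}{v + \left(-3 + y\right)^{2}}$
$\left(-671 + O{\left(32,-7 \right)}\right) + T{\left(-33,-18 \right)} = \left(-671 - 1\right) + \frac{24 - 18}{-18 + \left(-3 - 33\right)^{2}} = -672 + \frac{1}{-18 + \left(-36\right)^{2}} \cdot 6 = -672 + \frac{1}{-18 + 1296} \cdot 6 = -672 + \frac{1}{1278} \cdot 6 = -672 + \frac{1}{213} = - \frac{143135}{213}$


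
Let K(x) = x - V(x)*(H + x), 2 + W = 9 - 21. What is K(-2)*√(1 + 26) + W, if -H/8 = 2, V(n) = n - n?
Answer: -14 - 6*√3 ≈ -24.392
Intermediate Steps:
V(n) = 0
H = -16 (H = -8*2 = -16)
W = -14 (W = -2 + (9 - 21) = -2 - 12 = -14)
K(x) = x (K(x) = x - 0*(-16 + x) = x - 1*0 = x + 0 = x)
K(-2)*√(1 + 26) + W = -2*√(1 + 26) - 14 = -6*√3 - 14 = -14 - 6*√3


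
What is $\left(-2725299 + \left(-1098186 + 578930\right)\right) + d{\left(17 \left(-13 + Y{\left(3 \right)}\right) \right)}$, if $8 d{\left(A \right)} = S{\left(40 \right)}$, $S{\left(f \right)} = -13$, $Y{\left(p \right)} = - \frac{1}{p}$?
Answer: $- \frac{25956453}{8} \approx -3.2446 \cdot 10^{6}$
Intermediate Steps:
$d{\left(A \right)} = - \frac{13}{8}$ ($d{\left(A \right)} = \frac{1}{8} \left(-13\right) = - \frac{13}{8}$)
$\left(-2725299 + \left(-1098186 + 578930\right)\right) + d{\left(17 \left(-13 + Y{\left(3 \right)}\right) \right)} = \left(-2725299 + \left(-1098186 + 578930\right)\right) - \frac{13}{8} = \left(-2725299 - 519256\right) - \frac{13}{8} = -3244555 - \frac{13}{8} = - \frac{25956453}{8}$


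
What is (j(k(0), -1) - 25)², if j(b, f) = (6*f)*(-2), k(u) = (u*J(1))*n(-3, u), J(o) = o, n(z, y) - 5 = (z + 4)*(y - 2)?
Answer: 169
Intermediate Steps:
n(z, y) = 5 + (-2 + y)*(4 + z) (n(z, y) = 5 + (z + 4)*(y - 2) = 5 + (4 + z)*(-2 + y) = 5 + (-2 + y)*(4 + z))
k(u) = u*(3 + u) (k(u) = (u*1)*(-3 - 2*(-3) + 4*u + u*(-3)) = u*(-3 + 6 + 4*u - 3*u) = u*(3 + u))
j(b, f) = -12*f
(j(k(0), -1) - 25)² = (-12*(-1) - 25)² = (12 - 25)² = (-13)² = 169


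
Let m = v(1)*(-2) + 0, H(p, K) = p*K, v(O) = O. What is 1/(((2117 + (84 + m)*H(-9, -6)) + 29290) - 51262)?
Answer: -1/15427 ≈ -6.4821e-5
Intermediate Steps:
H(p, K) = K*p
m = -2 (m = 1*(-2) + 0 = -2 + 0 = -2)
1/(((2117 + (84 + m)*H(-9, -6)) + 29290) - 51262) = 1/(((2117 + (84 - 2)*(-6*(-9))) + 29290) - 51262) = 1/(((2117 + 82*54) + 29290) - 51262) = 1/(((2117 + 4428) + 29290) - 51262) = 1/((6545 + 29290) - 51262) = 1/(35835 - 51262) = 1/(-15427) = -1/15427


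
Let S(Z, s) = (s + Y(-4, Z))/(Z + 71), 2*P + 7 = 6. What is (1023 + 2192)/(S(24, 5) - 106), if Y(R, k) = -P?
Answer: -610850/20129 ≈ -30.347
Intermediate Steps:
P = -½ (P = -7/2 + (½)*6 = -7/2 + 3 = -½ ≈ -0.50000)
Y(R, k) = ½ (Y(R, k) = -1*(-½) = ½)
S(Z, s) = (½ + s)/(71 + Z) (S(Z, s) = (s + ½)/(Z + 71) = (½ + s)/(71 + Z))
(1023 + 2192)/(S(24, 5) - 106) = (1023 + 2192)/((½ + 5)/(71 + 24) - 106) = 3215/((11/2)/95 - 106) = 3215/((1/95)*(11/2) - 106) = 3215/(11/190 - 106) = 3215/(-20129/190) = 3215*(-190/20129) = -610850/20129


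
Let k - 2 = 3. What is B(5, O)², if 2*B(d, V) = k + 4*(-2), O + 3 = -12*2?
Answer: 9/4 ≈ 2.2500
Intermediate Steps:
k = 5 (k = 2 + 3 = 5)
O = -27 (O = -3 - 12*2 = -3 - 24 = -27)
B(d, V) = -3/2 (B(d, V) = (5 + 4*(-2))/2 = (5 - 8)/2 = (½)*(-3) = -3/2)
B(5, O)² = (-3/2)² = 9/4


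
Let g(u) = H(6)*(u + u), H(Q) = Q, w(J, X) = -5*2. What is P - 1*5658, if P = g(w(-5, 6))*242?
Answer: -34698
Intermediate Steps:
w(J, X) = -10
g(u) = 12*u (g(u) = 6*(u + u) = 6*(2*u) = 12*u)
P = -29040 (P = (12*(-10))*242 = -120*242 = -29040)
P - 1*5658 = -29040 - 1*5658 = -29040 - 5658 = -34698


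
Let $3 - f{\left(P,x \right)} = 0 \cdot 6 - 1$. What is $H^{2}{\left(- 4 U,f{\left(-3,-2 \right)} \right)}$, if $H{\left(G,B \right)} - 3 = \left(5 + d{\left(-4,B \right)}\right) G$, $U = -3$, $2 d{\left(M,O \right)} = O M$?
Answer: $1089$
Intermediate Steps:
$f{\left(P,x \right)} = 4$ ($f{\left(P,x \right)} = 3 - \left(0 \cdot 6 - 1\right) = 3 - \left(0 - 1\right) = 3 - -1 = 3 + 1 = 4$)
$d{\left(M,O \right)} = \frac{M O}{2}$ ($d{\left(M,O \right)} = \frac{O M}{2} = \frac{M O}{2}$)
$H{\left(G,B \right)} = 3 + G \left(5 - 2 B\right)$ ($H{\left(G,B \right)} = 3 + \left(5 + \frac{1}{2} \left(-4\right) B\right) G = 3 + \left(5 - 2 B\right) G = 3 + G \left(5 - 2 B\right)$)
$H^{2}{\left(- 4 U,f{\left(-3,-2 \right)} \right)} = \left(3 + 5 \left(\left(-4\right) \left(-3\right)\right) - 8 \left(\left(-4\right) \left(-3\right)\right)\right)^{2} = \left(3 + 5 \cdot 12 - 8 \cdot 12\right)^{2} = \left(3 + 60 - 96\right)^{2} = \left(-33\right)^{2} = 1089$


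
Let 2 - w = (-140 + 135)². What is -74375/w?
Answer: 74375/23 ≈ 3233.7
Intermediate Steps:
w = -23 (w = 2 - (-140 + 135)² = 2 - 1*(-5)² = 2 - 1*25 = 2 - 25 = -23)
-74375/w = -74375/(-23) = -74375*(-1/23) = 74375/23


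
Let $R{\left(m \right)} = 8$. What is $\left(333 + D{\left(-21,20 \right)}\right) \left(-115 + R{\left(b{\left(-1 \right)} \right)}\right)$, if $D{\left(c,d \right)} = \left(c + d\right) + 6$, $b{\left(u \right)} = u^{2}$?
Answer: $-36166$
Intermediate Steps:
$D{\left(c,d \right)} = 6 + c + d$
$\left(333 + D{\left(-21,20 \right)}\right) \left(-115 + R{\left(b{\left(-1 \right)} \right)}\right) = \left(333 + \left(6 - 21 + 20\right)\right) \left(-115 + 8\right) = \left(333 + 5\right) \left(-107\right) = 338 \left(-107\right) = -36166$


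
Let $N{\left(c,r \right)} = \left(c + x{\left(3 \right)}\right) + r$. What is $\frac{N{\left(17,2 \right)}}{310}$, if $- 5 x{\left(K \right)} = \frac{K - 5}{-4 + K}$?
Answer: $\frac{3}{50} \approx 0.06$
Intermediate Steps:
$x{\left(K \right)} = - \frac{-5 + K}{5 \left(-4 + K\right)}$ ($x{\left(K \right)} = - \frac{\left(K - 5\right) \frac{1}{-4 + K}}{5} = - \frac{\left(-5 + K\right) \frac{1}{-4 + K}}{5} = - \frac{\frac{1}{-4 + K} \left(-5 + K\right)}{5} = - \frac{-5 + K}{5 \left(-4 + K\right)}$)
$N{\left(c,r \right)} = - \frac{2}{5} + c + r$ ($N{\left(c,r \right)} = \left(c + \frac{5 - 3}{5 \left(-4 + 3\right)}\right) + r = \left(c + \frac{5 - 3}{5 \left(-1\right)}\right) + r = \left(c + \frac{1}{5} \left(-1\right) 2\right) + r = \left(c - \frac{2}{5}\right) + r = \left(- \frac{2}{5} + c\right) + r = - \frac{2}{5} + c + r$)
$\frac{N{\left(17,2 \right)}}{310} = \frac{- \frac{2}{5} + 17 + 2}{310} = \frac{93}{5} \cdot \frac{1}{310} = \frac{3}{50}$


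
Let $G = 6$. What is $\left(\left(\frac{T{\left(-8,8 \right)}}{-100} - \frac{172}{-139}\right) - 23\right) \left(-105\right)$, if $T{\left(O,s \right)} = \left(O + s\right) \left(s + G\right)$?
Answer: $\frac{317625}{139} \approx 2285.1$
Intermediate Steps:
$T{\left(O,s \right)} = \left(6 + s\right) \left(O + s\right)$ ($T{\left(O,s \right)} = \left(O + s\right) \left(s + 6\right) = \left(O + s\right) \left(6 + s\right) = \left(6 + s\right) \left(O + s\right)$)
$\left(\left(\frac{T{\left(-8,8 \right)}}{-100} - \frac{172}{-139}\right) - 23\right) \left(-105\right) = \left(\left(\frac{8^{2} + 6 \left(-8\right) + 6 \cdot 8 - 64}{-100} - \frac{172}{-139}\right) - 23\right) \left(-105\right) = \left(\left(\left(64 - 48 + 48 - 64\right) \left(- \frac{1}{100}\right) - - \frac{172}{139}\right) - 23\right) \left(-105\right) = \left(\left(0 \left(- \frac{1}{100}\right) + \frac{172}{139}\right) - 23\right) \left(-105\right) = \left(\left(0 + \frac{172}{139}\right) - 23\right) \left(-105\right) = \left(\frac{172}{139} - 23\right) \left(-105\right) = \left(- \frac{3025}{139}\right) \left(-105\right) = \frac{317625}{139}$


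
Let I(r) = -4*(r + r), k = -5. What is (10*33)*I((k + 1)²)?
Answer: -42240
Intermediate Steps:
I(r) = -8*r
(10*33)*I((k + 1)²) = (10*33)*(-8*(-5 + 1)²) = 330*(-8*(-4)²) = 330*(-8*16) = 330*(-128) = -42240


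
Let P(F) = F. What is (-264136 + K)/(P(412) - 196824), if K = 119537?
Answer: 144599/196412 ≈ 0.73620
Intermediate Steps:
(-264136 + K)/(P(412) - 196824) = (-264136 + 119537)/(412 - 196824) = -144599/(-196412) = -144599*(-1/196412) = 144599/196412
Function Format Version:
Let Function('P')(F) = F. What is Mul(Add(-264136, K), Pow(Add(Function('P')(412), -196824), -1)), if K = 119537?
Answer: Rational(144599, 196412) ≈ 0.73620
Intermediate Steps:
Mul(Add(-264136, K), Pow(Add(Function('P')(412), -196824), -1)) = Mul(Add(-264136, 119537), Pow(Add(412, -196824), -1)) = Mul(-144599, Pow(-196412, -1)) = Mul(-144599, Rational(-1, 196412)) = Rational(144599, 196412)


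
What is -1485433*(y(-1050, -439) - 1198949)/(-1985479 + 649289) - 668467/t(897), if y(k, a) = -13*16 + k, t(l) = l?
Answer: -1600089093834737/1198562430 ≈ -1.3350e+6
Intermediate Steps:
y(k, a) = -208 + k
-1485433*(y(-1050, -439) - 1198949)/(-1985479 + 649289) - 668467/t(897) = -1485433*((-208 - 1050) - 1198949)/(-1985479 + 649289) - 668467/897 = -1485433/((-1336190/(-1258 - 1198949))) - 668467*1/897 = -1485433/((-1336190/(-1200207))) - 668467/897 = -1485433/((-1336190*(-1/1200207))) - 668467/897 = -1485433/1336190/1200207 - 668467/897 = -1485433*1200207/1336190 - 668467/897 = -1782827084631/1336190 - 668467/897 = -1600089093834737/1198562430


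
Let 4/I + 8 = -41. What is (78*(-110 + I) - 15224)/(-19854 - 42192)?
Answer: 583354/1520127 ≈ 0.38375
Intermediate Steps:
I = -4/49 (I = 4/(-8 - 41) = 4/(-49) = 4*(-1/49) = -4/49 ≈ -0.081633)
(78*(-110 + I) - 15224)/(-19854 - 42192) = (78*(-110 - 4/49) - 15224)/(-19854 - 42192) = (78*(-5394/49) - 15224)/(-62046) = (-420732/49 - 15224)*(-1/62046) = -1166708/49*(-1/62046) = 583354/1520127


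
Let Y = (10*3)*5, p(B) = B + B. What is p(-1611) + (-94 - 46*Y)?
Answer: -10216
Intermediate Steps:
p(B) = 2*B
Y = 150 (Y = 30*5 = 150)
p(-1611) + (-94 - 46*Y) = 2*(-1611) + (-94 - 46*150) = -3222 + (-94 - 6900) = -3222 - 6994 = -10216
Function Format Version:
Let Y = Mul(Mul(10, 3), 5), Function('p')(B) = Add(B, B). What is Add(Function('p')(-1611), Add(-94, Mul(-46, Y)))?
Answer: -10216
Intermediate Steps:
Function('p')(B) = Mul(2, B)
Y = 150 (Y = Mul(30, 5) = 150)
Add(Function('p')(-1611), Add(-94, Mul(-46, Y))) = Add(Mul(2, -1611), Add(-94, Mul(-46, 150))) = Add(-3222, Add(-94, -6900)) = Add(-3222, -6994) = -10216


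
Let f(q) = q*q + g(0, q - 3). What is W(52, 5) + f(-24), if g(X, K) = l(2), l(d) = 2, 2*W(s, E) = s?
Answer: 604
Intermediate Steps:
W(s, E) = s/2
g(X, K) = 2
f(q) = 2 + q² (f(q) = q*q + 2 = q² + 2 = 2 + q²)
W(52, 5) + f(-24) = (½)*52 + (2 + (-24)²) = 26 + (2 + 576) = 26 + 578 = 604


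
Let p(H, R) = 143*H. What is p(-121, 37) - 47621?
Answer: -64924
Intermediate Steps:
p(-121, 37) - 47621 = 143*(-121) - 47621 = -17303 - 47621 = -64924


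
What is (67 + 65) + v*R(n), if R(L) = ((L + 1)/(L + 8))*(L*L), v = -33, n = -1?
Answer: 132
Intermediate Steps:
R(L) = L²*(1 + L)/(8 + L) (R(L) = ((1 + L)/(8 + L))*L² = L²*(1 + L)/(8 + L))
(67 + 65) + v*R(n) = (67 + 65) - 33*(-1)²*(1 - 1)/(8 - 1) = 132 - 33*0/7 = 132 - 33*0 = 132 + 0 = 132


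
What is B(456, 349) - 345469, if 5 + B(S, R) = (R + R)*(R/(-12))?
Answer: -2194645/6 ≈ -3.6577e+5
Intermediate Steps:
B(S, R) = -5 - R²/6 (B(S, R) = -5 + (R + R)*(R/(-12)) = -5 + (2*R)*(R*(-1/12)) = -5 + (2*R)*(-R/12) = -5 - R²/6)
B(456, 349) - 345469 = (-5 - ⅙*349²) - 345469 = (-5 - ⅙*121801) - 345469 = (-5 - 121801/6) - 345469 = -121831/6 - 345469 = -2194645/6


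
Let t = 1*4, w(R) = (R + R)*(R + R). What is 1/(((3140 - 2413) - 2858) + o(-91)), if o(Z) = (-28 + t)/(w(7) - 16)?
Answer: -15/31967 ≈ -0.00046923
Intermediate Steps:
w(R) = 4*R² (w(R) = (2*R)*(2*R) = 4*R²)
t = 4
o(Z) = -2/15 (o(Z) = (-28 + 4)/(4*7² - 16) = -24/(4*49 - 16) = -24/(196 - 16) = -24/180 = -24*1/180 = -2/15)
1/(((3140 - 2413) - 2858) + o(-91)) = 1/(((3140 - 2413) - 2858) - 2/15) = 1/((727 - 2858) - 2/15) = 1/(-2131 - 2/15) = 1/(-31967/15) = -15/31967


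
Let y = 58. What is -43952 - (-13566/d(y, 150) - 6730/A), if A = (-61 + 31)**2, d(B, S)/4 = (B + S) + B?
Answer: -7907719/180 ≈ -43932.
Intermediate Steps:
d(B, S) = 4*S + 8*B (d(B, S) = 4*((B + S) + B) = 4*(S + 2*B) = 4*S + 8*B)
A = 900 (A = (-30)**2 = 900)
-43952 - (-13566/d(y, 150) - 6730/A) = -43952 - (-13566/(4*150 + 8*58) - 6730/900) = -43952 - (-13566/(600 + 464) - 6730*1/900) = -43952 - (-13566/1064 - 673/90) = -43952 - (-13566*1/1064 - 673/90) = -43952 - (-51/4 - 673/90) = -43952 - 1*(-3641/180) = -43952 + 3641/180 = -7907719/180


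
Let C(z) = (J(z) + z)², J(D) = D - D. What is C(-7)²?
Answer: 2401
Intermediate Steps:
J(D) = 0
C(z) = z² (C(z) = (0 + z)² = z²)
C(-7)² = ((-7)²)² = 49² = 2401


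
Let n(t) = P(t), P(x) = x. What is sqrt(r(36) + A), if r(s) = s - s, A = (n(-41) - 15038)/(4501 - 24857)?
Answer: sqrt(76737031)/10178 ≈ 0.86068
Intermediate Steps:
n(t) = t
A = 15079/20356 (A = (-41 - 15038)/(4501 - 24857) = -15079/(-20356) = -15079*(-1/20356) = 15079/20356 ≈ 0.74076)
r(s) = 0
sqrt(r(36) + A) = sqrt(0 + 15079/20356) = sqrt(15079/20356) = sqrt(76737031)/10178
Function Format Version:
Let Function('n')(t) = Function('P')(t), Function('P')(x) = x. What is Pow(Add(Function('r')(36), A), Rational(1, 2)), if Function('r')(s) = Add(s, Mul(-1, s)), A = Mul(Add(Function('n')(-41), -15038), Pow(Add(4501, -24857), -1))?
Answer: Mul(Rational(1, 10178), Pow(76737031, Rational(1, 2))) ≈ 0.86068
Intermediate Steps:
Function('n')(t) = t
A = Rational(15079, 20356) (A = Mul(Add(-41, -15038), Pow(Add(4501, -24857), -1)) = Mul(-15079, Pow(-20356, -1)) = Mul(-15079, Rational(-1, 20356)) = Rational(15079, 20356) ≈ 0.74076)
Function('r')(s) = 0
Pow(Add(Function('r')(36), A), Rational(1, 2)) = Pow(Add(0, Rational(15079, 20356)), Rational(1, 2)) = Pow(Rational(15079, 20356), Rational(1, 2)) = Mul(Rational(1, 10178), Pow(76737031, Rational(1, 2)))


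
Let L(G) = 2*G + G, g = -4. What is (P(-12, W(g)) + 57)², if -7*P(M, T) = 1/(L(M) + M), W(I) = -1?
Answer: 366837409/112896 ≈ 3249.3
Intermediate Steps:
L(G) = 3*G
P(M, T) = -1/(28*M) (P(M, T) = -1/(7*(3*M + M)) = -1/(4*M)/7 = -1/(28*M))
(P(-12, W(g)) + 57)² = (-1/28/(-12) + 57)² = (-1/28*(-1/12) + 57)² = (1/336 + 57)² = (19153/336)² = 366837409/112896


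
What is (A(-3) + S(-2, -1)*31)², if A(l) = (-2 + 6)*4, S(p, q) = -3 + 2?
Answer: 225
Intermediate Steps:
S(p, q) = -1
A(l) = 16 (A(l) = 4*4 = 16)
(A(-3) + S(-2, -1)*31)² = (16 - 1*31)² = (16 - 31)² = (-15)² = 225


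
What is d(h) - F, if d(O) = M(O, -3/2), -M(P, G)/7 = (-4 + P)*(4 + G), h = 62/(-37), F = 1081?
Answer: -36322/37 ≈ -981.68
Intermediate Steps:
h = -62/37 (h = 62*(-1/37) = -62/37 ≈ -1.6757)
M(P, G) = -7*(-4 + P)*(4 + G)
d(O) = 70 - 35*O/2 (d(O) = 112 - 28*O + 28*(-3/2) - 7*(-3/2)*O = 112 - 28*O - 42 + 21*O/2 = 70 - 35*O/2)
d(h) - F = (70 - 35/2*(-62/37)) - 1*1081 = (70 + 1085/37) - 1081 = 3675/37 - 1081 = -36322/37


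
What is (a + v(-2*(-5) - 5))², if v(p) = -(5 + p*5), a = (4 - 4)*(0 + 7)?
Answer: 900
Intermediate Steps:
a = 0 (a = 0*7 = 0)
v(p) = -5 - 5*p (v(p) = -(5 + 5*p) = -5 - 5*p)
(a + v(-2*(-5) - 5))² = (0 + (-5 - 5*(-2*(-5) - 5)))² = (0 + (-5 - 5*(10 - 5)))² = (0 + (-5 - 5*5))² = (0 + (-5 - 25))² = (0 - 30)² = (-30)² = 900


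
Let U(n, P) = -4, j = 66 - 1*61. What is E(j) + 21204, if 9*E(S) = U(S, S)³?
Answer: 190772/9 ≈ 21197.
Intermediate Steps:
j = 5 (j = 66 - 61 = 5)
E(S) = -64/9 (E(S) = (⅑)*(-4)³ = (⅑)*(-64) = -64/9)
E(j) + 21204 = -64/9 + 21204 = 190772/9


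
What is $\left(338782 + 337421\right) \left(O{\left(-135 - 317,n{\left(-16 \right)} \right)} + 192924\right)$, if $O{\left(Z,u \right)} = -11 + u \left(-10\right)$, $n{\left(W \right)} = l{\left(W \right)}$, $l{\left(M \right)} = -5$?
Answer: $130482159489$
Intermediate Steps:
$n{\left(W \right)} = -5$
$O{\left(Z,u \right)} = -11 - 10 u$
$\left(338782 + 337421\right) \left(O{\left(-135 - 317,n{\left(-16 \right)} \right)} + 192924\right) = \left(338782 + 337421\right) \left(\left(-11 - -50\right) + 192924\right) = 676203 \left(\left(-11 + 50\right) + 192924\right) = 676203 \left(39 + 192924\right) = 676203 \cdot 192963 = 130482159489$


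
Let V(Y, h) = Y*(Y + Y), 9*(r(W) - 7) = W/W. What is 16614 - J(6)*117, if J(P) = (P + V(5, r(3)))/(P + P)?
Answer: 16068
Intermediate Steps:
r(W) = 64/9 (r(W) = 7 + (W/W)/9 = 7 + (⅑)*1 = 7 + ⅑ = 64/9)
V(Y, h) = 2*Y² (V(Y, h) = Y*(2*Y) = 2*Y²)
J(P) = (50 + P)/(2*P) (J(P) = (P + 2*5²)/(P + P) = (P + 2*25)/((2*P)) = (P + 50)*(1/(2*P)) = (50 + P)*(1/(2*P)) = (50 + P)/(2*P))
16614 - J(6)*117 = 16614 - (½)*(50 + 6)/6*117 = 16614 - (½)*(⅙)*56*117 = 16614 - 14*117/3 = 16614 - 1*546 = 16614 - 546 = 16068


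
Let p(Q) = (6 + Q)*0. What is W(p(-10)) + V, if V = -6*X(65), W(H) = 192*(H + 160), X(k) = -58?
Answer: 31068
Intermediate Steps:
p(Q) = 0
W(H) = 30720 + 192*H (W(H) = 192*(160 + H) = 30720 + 192*H)
V = 348 (V = -6*(-58) = 348)
W(p(-10)) + V = (30720 + 192*0) + 348 = (30720 + 0) + 348 = 30720 + 348 = 31068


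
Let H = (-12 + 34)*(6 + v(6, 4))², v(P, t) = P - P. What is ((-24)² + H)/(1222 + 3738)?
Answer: 171/620 ≈ 0.27581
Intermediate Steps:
v(P, t) = 0
H = 792 (H = (-12 + 34)*(6 + 0)² = 22*6² = 22*36 = 792)
((-24)² + H)/(1222 + 3738) = ((-24)² + 792)/(1222 + 3738) = (576 + 792)/4960 = 1368*(1/4960) = 171/620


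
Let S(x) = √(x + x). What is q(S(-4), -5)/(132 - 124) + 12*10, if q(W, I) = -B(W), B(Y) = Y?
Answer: 120 - I*√2/4 ≈ 120.0 - 0.35355*I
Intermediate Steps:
S(x) = √2*√x (S(x) = √(2*x) = √2*√x)
q(W, I) = -W
q(S(-4), -5)/(132 - 124) + 12*10 = (-√2*√(-4))/(132 - 124) + 12*10 = (-√2*2*I)/8 + 120 = (-2*I*√2)/8 + 120 = -I*√2/4 + 120 = 120 - I*√2/4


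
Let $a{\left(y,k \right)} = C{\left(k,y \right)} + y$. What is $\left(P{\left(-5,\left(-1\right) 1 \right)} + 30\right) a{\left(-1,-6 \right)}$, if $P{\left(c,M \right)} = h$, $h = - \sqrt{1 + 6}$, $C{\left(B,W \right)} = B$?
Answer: $-210 + 7 \sqrt{7} \approx -191.48$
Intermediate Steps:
$h = - \sqrt{7} \approx -2.6458$
$P{\left(c,M \right)} = - \sqrt{7}$
$a{\left(y,k \right)} = k + y$
$\left(P{\left(-5,\left(-1\right) 1 \right)} + 30\right) a{\left(-1,-6 \right)} = \left(- \sqrt{7} + 30\right) \left(-6 - 1\right) = \left(30 - \sqrt{7}\right) \left(-7\right) = -210 + 7 \sqrt{7}$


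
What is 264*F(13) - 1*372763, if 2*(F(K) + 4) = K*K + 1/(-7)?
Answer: -2460709/7 ≈ -3.5153e+5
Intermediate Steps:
F(K) = -57/14 + K**2/2 (F(K) = -4 + (K*K + 1/(-7))/2 = -4 + (K**2 - 1/7)/2 = -4 + (-1/7 + K**2)/2 = -4 + (-1/14 + K**2/2) = -57/14 + K**2/2)
264*F(13) - 1*372763 = 264*(-57/14 + (1/2)*13**2) - 1*372763 = 264*(-57/14 + (1/2)*169) - 372763 = 264*(-57/14 + 169/2) - 372763 = 264*(563/7) - 372763 = 148632/7 - 372763 = -2460709/7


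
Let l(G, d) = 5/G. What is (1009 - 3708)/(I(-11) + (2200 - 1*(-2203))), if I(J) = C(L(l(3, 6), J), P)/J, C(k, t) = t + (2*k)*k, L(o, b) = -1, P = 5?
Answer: -29689/48426 ≈ -0.61308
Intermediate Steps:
C(k, t) = t + 2*k**2
I(J) = 7/J (I(J) = (5 + 2*(-1)**2)/J = (5 + 2*1)/J = (5 + 2)/J = 7/J)
(1009 - 3708)/(I(-11) + (2200 - 1*(-2203))) = (1009 - 3708)/(7/(-11) + (2200 - 1*(-2203))) = -2699/(7*(-1/11) + (2200 + 2203)) = -2699/(-7/11 + 4403) = -2699/48426/11 = -2699*11/48426 = -29689/48426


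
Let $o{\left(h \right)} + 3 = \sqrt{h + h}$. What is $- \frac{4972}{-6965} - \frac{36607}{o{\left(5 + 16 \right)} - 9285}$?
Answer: $\frac{466176590864}{100141495405} + \frac{36607 \sqrt{42}}{86266902} \approx 4.6579$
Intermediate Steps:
$o{\left(h \right)} = -3 + \sqrt{2} \sqrt{h}$ ($o{\left(h \right)} = -3 + \sqrt{h + h} = -3 + \sqrt{2 h} = -3 + \sqrt{2} \sqrt{h}$)
$- \frac{4972}{-6965} - \frac{36607}{o{\left(5 + 16 \right)} - 9285} = - \frac{4972}{-6965} - \frac{36607}{\left(-3 + \sqrt{2} \sqrt{5 + 16}\right) - 9285} = \left(-4972\right) \left(- \frac{1}{6965}\right) - \frac{36607}{\left(-3 + \sqrt{2} \sqrt{21}\right) - 9285} = \frac{4972}{6965} - \frac{36607}{\left(-3 + \sqrt{42}\right) - 9285} = \frac{4972}{6965} - \frac{36607}{-9288 + \sqrt{42}}$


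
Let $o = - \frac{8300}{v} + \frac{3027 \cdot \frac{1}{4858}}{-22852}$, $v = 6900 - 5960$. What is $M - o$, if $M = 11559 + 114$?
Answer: $\frac{60952350617005}{5217705752} \approx 11682.0$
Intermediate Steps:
$v = 940$ ($v = 6900 - 5960 = 940$)
$o = - \frac{46071373909}{5217705752}$ ($o = - \frac{8300}{940} + \frac{3027 \cdot \frac{1}{4858}}{-22852} = \left(-8300\right) \frac{1}{940} + 3027 \cdot \frac{1}{4858} \left(- \frac{1}{22852}\right) = - \frac{415}{47} + \frac{3027}{4858} \left(- \frac{1}{22852}\right) = - \frac{415}{47} - \frac{3027}{111015016} = - \frac{46071373909}{5217705752} \approx -8.8298$)
$M = 11673$
$M - o = 11673 - - \frac{46071373909}{5217705752} = 11673 + \frac{46071373909}{5217705752} = \frac{60952350617005}{5217705752}$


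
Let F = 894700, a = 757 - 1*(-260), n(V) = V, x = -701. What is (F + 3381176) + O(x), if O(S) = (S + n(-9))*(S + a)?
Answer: 4051516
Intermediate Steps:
a = 1017 (a = 757 + 260 = 1017)
O(S) = (-9 + S)*(1017 + S) (O(S) = (S - 9)*(S + 1017) = (-9 + S)*(1017 + S))
(F + 3381176) + O(x) = (894700 + 3381176) + (-9153 + (-701)**2 + 1008*(-701)) = 4275876 + (-9153 + 491401 - 706608) = 4275876 - 224360 = 4051516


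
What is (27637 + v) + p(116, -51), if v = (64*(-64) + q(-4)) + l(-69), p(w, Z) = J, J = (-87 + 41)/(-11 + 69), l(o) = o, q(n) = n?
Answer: 680549/29 ≈ 23467.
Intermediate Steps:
J = -23/29 (J = -46/58 = -46*1/58 = -23/29 ≈ -0.79310)
p(w, Z) = -23/29
v = -4169 (v = (64*(-64) - 4) - 69 = (-4096 - 4) - 69 = -4100 - 69 = -4169)
(27637 + v) + p(116, -51) = (27637 - 4169) - 23/29 = 23468 - 23/29 = 680549/29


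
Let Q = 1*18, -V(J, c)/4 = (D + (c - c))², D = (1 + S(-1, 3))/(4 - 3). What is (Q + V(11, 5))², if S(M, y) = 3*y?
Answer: 145924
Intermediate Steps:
D = 10 (D = (1 + 3*3)/(4 - 3) = (1 + 9)/1 = 10*1 = 10)
V(J, c) = -400 (V(J, c) = -4*(10 + (c - c))² = -4*(10 + 0)² = -4*10² = -4*100 = -400)
Q = 18
(Q + V(11, 5))² = (18 - 400)² = (-382)² = 145924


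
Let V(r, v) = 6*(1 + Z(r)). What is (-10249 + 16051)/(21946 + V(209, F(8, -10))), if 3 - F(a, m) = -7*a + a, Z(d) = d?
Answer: 2901/11603 ≈ 0.25002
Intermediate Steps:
F(a, m) = 3 + 6*a (F(a, m) = 3 - (-7*a + a) = 3 - (-6)*a = 3 + 6*a)
V(r, v) = 6 + 6*r (V(r, v) = 6*(1 + r) = 6 + 6*r)
(-10249 + 16051)/(21946 + V(209, F(8, -10))) = (-10249 + 16051)/(21946 + (6 + 6*209)) = 5802/(21946 + (6 + 1254)) = 5802/(21946 + 1260) = 5802/23206 = 5802*(1/23206) = 2901/11603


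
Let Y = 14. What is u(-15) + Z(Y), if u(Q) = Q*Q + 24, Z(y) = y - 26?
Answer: 237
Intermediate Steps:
Z(y) = -26 + y
u(Q) = 24 + Q**2 (u(Q) = Q**2 + 24 = 24 + Q**2)
u(-15) + Z(Y) = (24 + (-15)**2) + (-26 + 14) = (24 + 225) - 12 = 249 - 12 = 237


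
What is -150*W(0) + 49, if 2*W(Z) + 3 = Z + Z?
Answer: 274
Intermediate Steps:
W(Z) = -3/2 + Z (W(Z) = -3/2 + (Z + Z)/2 = -3/2 + (2*Z)/2 = -3/2 + Z)
-150*W(0) + 49 = -150*(-3/2 + 0) + 49 = -150*(-3/2) + 49 = 225 + 49 = 274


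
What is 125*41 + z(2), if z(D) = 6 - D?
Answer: 5129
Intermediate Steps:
125*41 + z(2) = 125*41 + (6 - 1*2) = 5125 + (6 - 2) = 5125 + 4 = 5129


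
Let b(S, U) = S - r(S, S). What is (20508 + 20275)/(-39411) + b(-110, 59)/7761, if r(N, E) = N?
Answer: -40783/39411 ≈ -1.0348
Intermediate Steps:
b(S, U) = 0 (b(S, U) = S - S = 0)
(20508 + 20275)/(-39411) + b(-110, 59)/7761 = (20508 + 20275)/(-39411) + 0/7761 = 40783*(-1/39411) + 0*(1/7761) = -40783/39411 + 0 = -40783/39411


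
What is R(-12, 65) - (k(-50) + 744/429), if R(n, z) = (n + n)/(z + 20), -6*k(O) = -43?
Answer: -669737/72930 ≈ -9.1833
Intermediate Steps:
k(O) = 43/6 (k(O) = -⅙*(-43) = 43/6)
R(n, z) = 2*n/(20 + z) (R(n, z) = (2*n)/(20 + z) = 2*n/(20 + z))
R(-12, 65) - (k(-50) + 744/429) = 2*(-12)/(20 + 65) - (43/6 + 744/429) = 2*(-12)/85 - (43/6 + 744*(1/429)) = 2*(-12)*(1/85) - (43/6 + 248/143) = -24/85 - 1*7637/858 = -24/85 - 7637/858 = -669737/72930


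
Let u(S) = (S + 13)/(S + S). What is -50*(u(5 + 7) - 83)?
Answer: 49175/12 ≈ 4097.9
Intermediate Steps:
u(S) = (13 + S)/(2*S) (u(S) = (13 + S)/((2*S)) = (13 + S)*(1/(2*S)) = (13 + S)/(2*S))
-50*(u(5 + 7) - 83) = -50*((13 + (5 + 7))/(2*(5 + 7)) - 83) = -50*((1/2)*(13 + 12)/12 - 83) = -50*((1/2)*(1/12)*25 - 83) = -50*(25/24 - 83) = -50*(-1967/24) = 49175/12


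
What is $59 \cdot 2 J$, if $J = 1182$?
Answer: $139476$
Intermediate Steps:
$59 \cdot 2 J = 59 \cdot 2 \cdot 1182 = 59 \cdot 2364 = 139476$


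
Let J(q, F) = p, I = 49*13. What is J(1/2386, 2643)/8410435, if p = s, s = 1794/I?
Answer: 138/412111315 ≈ 3.3486e-7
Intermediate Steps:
I = 637
s = 138/49 (s = 1794/637 = 1794*(1/637) = 138/49 ≈ 2.8163)
p = 138/49 ≈ 2.8163
J(q, F) = 138/49
J(1/2386, 2643)/8410435 = (138/49)/8410435 = (138/49)*(1/8410435) = 138/412111315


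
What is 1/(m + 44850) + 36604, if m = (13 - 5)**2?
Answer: 1644032057/44914 ≈ 36604.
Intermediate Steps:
m = 64 (m = 8**2 = 64)
1/(m + 44850) + 36604 = 1/(64 + 44850) + 36604 = 1/44914 + 36604 = 1644032057/44914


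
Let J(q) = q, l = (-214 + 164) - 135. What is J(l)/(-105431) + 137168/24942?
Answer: 7233186839/1314830001 ≈ 5.5012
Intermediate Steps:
l = -185 (l = -50 - 135 = -185)
J(l)/(-105431) + 137168/24942 = -185/(-105431) + 137168/24942 = -185*(-1/105431) + 137168*(1/24942) = 185/105431 + 68584/12471 = 7233186839/1314830001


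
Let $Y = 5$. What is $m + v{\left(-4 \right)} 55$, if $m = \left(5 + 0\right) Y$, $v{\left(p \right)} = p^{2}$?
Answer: $905$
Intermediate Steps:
$m = 25$ ($m = \left(5 + 0\right) 5 = 5 \cdot 5 = 25$)
$m + v{\left(-4 \right)} 55 = 25 + \left(-4\right)^{2} \cdot 55 = 25 + 16 \cdot 55 = 25 + 880 = 905$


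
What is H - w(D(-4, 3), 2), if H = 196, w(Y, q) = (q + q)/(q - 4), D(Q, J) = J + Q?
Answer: 198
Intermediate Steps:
w(Y, q) = 2*q/(-4 + q) (w(Y, q) = (2*q)/(-4 + q) = 2*q/(-4 + q))
H - w(D(-4, 3), 2) = 196 - 2*2/(-4 + 2) = 196 - 2*2/(-2) = 196 - 2*2*(-1)/2 = 196 - 1*(-2) = 196 + 2 = 198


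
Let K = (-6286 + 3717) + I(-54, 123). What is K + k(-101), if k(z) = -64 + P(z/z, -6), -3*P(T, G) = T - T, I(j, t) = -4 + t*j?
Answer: -9279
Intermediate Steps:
I(j, t) = -4 + j*t
P(T, G) = 0 (P(T, G) = -(T - T)/3 = -⅓*0 = 0)
k(z) = -64 (k(z) = -64 + 0 = -64)
K = -9215 (K = (-6286 + 3717) + (-4 - 54*123) = -2569 + (-4 - 6642) = -2569 - 6646 = -9215)
K + k(-101) = -9215 - 64 = -9279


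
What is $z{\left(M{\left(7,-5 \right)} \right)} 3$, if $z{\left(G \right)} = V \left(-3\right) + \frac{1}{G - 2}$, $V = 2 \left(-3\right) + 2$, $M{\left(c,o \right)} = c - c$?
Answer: $\frac{69}{2} \approx 34.5$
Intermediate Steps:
$M{\left(c,o \right)} = 0$
$V = -4$ ($V = -6 + 2 = -4$)
$z{\left(G \right)} = 12 + \frac{1}{-2 + G}$ ($z{\left(G \right)} = \left(-4\right) \left(-3\right) + \frac{1}{G - 2} = 12 + \frac{1}{-2 + G}$)
$z{\left(M{\left(7,-5 \right)} \right)} 3 = \frac{-23 + 12 \cdot 0}{-2 + 0} \cdot 3 = \frac{-23 + 0}{-2} \cdot 3 = \left(- \frac{1}{2}\right) \left(-23\right) 3 = \frac{23}{2} \cdot 3 = \frac{69}{2}$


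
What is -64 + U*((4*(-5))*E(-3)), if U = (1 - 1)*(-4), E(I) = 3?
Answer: -64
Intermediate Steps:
U = 0 (U = 0*(-4) = 0)
-64 + U*((4*(-5))*E(-3)) = -64 + 0*((4*(-5))*3) = -64 + 0*(-20*3) = -64 + 0*(-60) = -64 + 0 = -64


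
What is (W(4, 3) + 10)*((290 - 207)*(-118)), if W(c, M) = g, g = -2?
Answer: -78352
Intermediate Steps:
W(c, M) = -2
(W(4, 3) + 10)*((290 - 207)*(-118)) = (-2 + 10)*((290 - 207)*(-118)) = 8*(83*(-118)) = 8*(-9794) = -78352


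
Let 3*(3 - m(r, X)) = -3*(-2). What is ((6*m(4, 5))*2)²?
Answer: 144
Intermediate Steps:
m(r, X) = 1 (m(r, X) = 3 - (-1)*(-2) = 3 - ⅓*6 = 3 - 2 = 1)
((6*m(4, 5))*2)² = ((6*1)*2)² = (6*2)² = 12² = 144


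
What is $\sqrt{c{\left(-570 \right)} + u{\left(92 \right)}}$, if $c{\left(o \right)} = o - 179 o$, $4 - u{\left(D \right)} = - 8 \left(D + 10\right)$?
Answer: $2 \sqrt{25570} \approx 319.81$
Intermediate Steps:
$u{\left(D \right)} = 84 + 8 D$ ($u{\left(D \right)} = 4 - - 8 \left(D + 10\right) = 4 - - 8 \left(10 + D\right) = 4 - \left(-80 - 8 D\right) = 4 + \left(80 + 8 D\right) = 84 + 8 D$)
$c{\left(o \right)} = - 178 o$
$\sqrt{c{\left(-570 \right)} + u{\left(92 \right)}} = \sqrt{\left(-178\right) \left(-570\right) + \left(84 + 8 \cdot 92\right)} = \sqrt{101460 + \left(84 + 736\right)} = \sqrt{101460 + 820} = \sqrt{102280} = 2 \sqrt{25570}$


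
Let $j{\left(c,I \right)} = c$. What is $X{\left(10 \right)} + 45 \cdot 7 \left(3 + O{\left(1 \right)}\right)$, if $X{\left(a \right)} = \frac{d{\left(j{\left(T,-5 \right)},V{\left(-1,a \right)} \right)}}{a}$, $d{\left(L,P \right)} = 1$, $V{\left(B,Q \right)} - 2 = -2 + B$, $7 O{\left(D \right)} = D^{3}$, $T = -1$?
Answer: $\frac{9901}{10} \approx 990.1$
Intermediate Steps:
$O{\left(D \right)} = \frac{D^{3}}{7}$
$V{\left(B,Q \right)} = B$ ($V{\left(B,Q \right)} = 2 + \left(-2 + B\right) = B$)
$X{\left(a \right)} = \frac{1}{a}$ ($X{\left(a \right)} = 1 \frac{1}{a} = \frac{1}{a}$)
$X{\left(10 \right)} + 45 \cdot 7 \left(3 + O{\left(1 \right)}\right) = \frac{1}{10} + 45 \cdot 7 \left(3 + \frac{1^{3}}{7}\right) = \frac{1}{10} + 45 \cdot 7 \left(3 + \frac{1}{7} \cdot 1\right) = \frac{1}{10} + 45 \cdot 7 \left(3 + \frac{1}{7}\right) = \frac{1}{10} + 45 \cdot 7 \cdot \frac{22}{7} = \frac{1}{10} + 45 \cdot 22 = \frac{1}{10} + 990 = \frac{9901}{10}$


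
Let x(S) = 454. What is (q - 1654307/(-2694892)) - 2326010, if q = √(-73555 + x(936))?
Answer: -6268344086613/2694892 + 59*I*√21 ≈ -2.326e+6 + 270.37*I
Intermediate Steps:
q = 59*I*√21 (q = √(-73555 + 454) = √(-73101) = 59*I*√21 ≈ 270.37*I)
(q - 1654307/(-2694892)) - 2326010 = (59*I*√21 - 1654307/(-2694892)) - 2326010 = (59*I*√21 - 1654307*(-1/2694892)) - 2326010 = (59*I*√21 + 1654307/2694892) - 2326010 = (1654307/2694892 + 59*I*√21) - 2326010 = -6268344086613/2694892 + 59*I*√21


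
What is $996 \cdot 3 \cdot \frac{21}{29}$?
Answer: $\frac{62748}{29} \approx 2163.7$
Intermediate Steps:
$996 \cdot 3 \cdot \frac{21}{29} = 996 \cdot \frac{63}{29} = \frac{62748}{29}$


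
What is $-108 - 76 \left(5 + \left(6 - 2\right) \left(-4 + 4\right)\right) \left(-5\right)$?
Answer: $1792$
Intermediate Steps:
$-108 - 76 \left(5 + \left(6 - 2\right) \left(-4 + 4\right)\right) \left(-5\right) = -108 - 76 \left(5 + 4 \cdot 0\right) \left(-5\right) = -108 - 76 \left(5 + 0\right) \left(-5\right) = -108 - 76 \cdot 5 \left(-5\right) = -108 - -1900 = -108 + 1900 = 1792$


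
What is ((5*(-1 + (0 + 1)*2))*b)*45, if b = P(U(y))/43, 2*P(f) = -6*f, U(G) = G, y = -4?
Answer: 2700/43 ≈ 62.791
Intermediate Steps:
P(f) = -3*f (P(f) = (-6*f)/2 = -3*f)
b = 12/43 (b = -3*(-4)/43 = 12*(1/43) = 12/43 ≈ 0.27907)
((5*(-1 + (0 + 1)*2))*b)*45 = ((5*(-1 + (0 + 1)*2))*(12/43))*45 = ((5*(-1 + 1*2))*(12/43))*45 = ((5*(-1 + 2))*(12/43))*45 = ((5*1)*(12/43))*45 = (5*(12/43))*45 = (60/43)*45 = 2700/43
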